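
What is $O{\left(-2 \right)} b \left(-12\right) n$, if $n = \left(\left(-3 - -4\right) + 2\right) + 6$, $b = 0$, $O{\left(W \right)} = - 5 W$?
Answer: $0$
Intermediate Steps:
$n = 9$ ($n = \left(\left(-3 + 4\right) + 2\right) + 6 = \left(1 + 2\right) + 6 = 3 + 6 = 9$)
$O{\left(-2 \right)} b \left(-12\right) n = \left(-5\right) \left(-2\right) 0 \left(-12\right) 9 = 10 \cdot 0 \left(-12\right) 9 = 0 \left(-12\right) 9 = 0 \cdot 9 = 0$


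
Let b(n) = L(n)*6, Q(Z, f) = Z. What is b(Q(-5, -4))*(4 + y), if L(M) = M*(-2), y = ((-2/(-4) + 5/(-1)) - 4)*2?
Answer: -780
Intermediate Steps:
y = -17 (y = ((-2*(-¼) + 5*(-1)) - 4)*2 = ((½ - 5) - 4)*2 = (-9/2 - 4)*2 = -17/2*2 = -17)
L(M) = -2*M
b(n) = -12*n (b(n) = -2*n*6 = -12*n)
b(Q(-5, -4))*(4 + y) = (-12*(-5))*(4 - 17) = 60*(-13) = -780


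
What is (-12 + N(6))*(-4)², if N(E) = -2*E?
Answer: -384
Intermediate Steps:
(-12 + N(6))*(-4)² = (-12 - 2*6)*(-4)² = (-12 - 12)*16 = -24*16 = -384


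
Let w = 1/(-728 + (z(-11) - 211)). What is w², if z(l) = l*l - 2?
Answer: 1/672400 ≈ 1.4872e-6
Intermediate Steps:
z(l) = -2 + l² (z(l) = l² - 2 = -2 + l²)
w = -1/820 (w = 1/(-728 + ((-2 + (-11)²) - 211)) = 1/(-728 + ((-2 + 121) - 211)) = 1/(-728 + (119 - 211)) = 1/(-728 - 92) = 1/(-820) = -1/820 ≈ -0.0012195)
w² = (-1/820)² = 1/672400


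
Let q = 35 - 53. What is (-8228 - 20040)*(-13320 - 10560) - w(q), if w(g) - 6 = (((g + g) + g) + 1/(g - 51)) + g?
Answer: 46577753515/69 ≈ 6.7504e+8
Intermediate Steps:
q = -18
w(g) = 6 + 1/(-51 + g) + 4*g (w(g) = 6 + ((((g + g) + g) + 1/(g - 51)) + g) = 6 + (((2*g + g) + 1/(-51 + g)) + g) = 6 + ((3*g + 1/(-51 + g)) + g) = 6 + ((1/(-51 + g) + 3*g) + g) = 6 + (1/(-51 + g) + 4*g) = 6 + 1/(-51 + g) + 4*g)
(-8228 - 20040)*(-13320 - 10560) - w(q) = (-8228 - 20040)*(-13320 - 10560) - (-305 - 198*(-18) + 4*(-18)²)/(-51 - 18) = -28268*(-23880) - (-305 + 3564 + 4*324)/(-69) = 675039840 - (-1)*(-305 + 3564 + 1296)/69 = 675039840 - (-1)*4555/69 = 675039840 - 1*(-4555/69) = 675039840 + 4555/69 = 46577753515/69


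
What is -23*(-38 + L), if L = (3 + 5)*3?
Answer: 322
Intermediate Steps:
L = 24 (L = 8*3 = 24)
-23*(-38 + L) = -23*(-38 + 24) = -23*(-14) = 322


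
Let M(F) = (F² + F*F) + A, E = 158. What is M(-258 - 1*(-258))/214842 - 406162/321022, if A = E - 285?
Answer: -43650713099/34484504262 ≈ -1.2658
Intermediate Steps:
A = -127 (A = 158 - 285 = -127)
M(F) = -127 + 2*F² (M(F) = (F² + F*F) - 127 = (F² + F²) - 127 = 2*F² - 127 = -127 + 2*F²)
M(-258 - 1*(-258))/214842 - 406162/321022 = (-127 + 2*(-258 - 1*(-258))²)/214842 - 406162/321022 = (-127 + 2*(-258 + 258)²)*(1/214842) - 406162*1/321022 = (-127 + 2*0²)*(1/214842) - 203081/160511 = (-127 + 2*0)*(1/214842) - 203081/160511 = (-127 + 0)*(1/214842) - 203081/160511 = -127*1/214842 - 203081/160511 = -127/214842 - 203081/160511 = -43650713099/34484504262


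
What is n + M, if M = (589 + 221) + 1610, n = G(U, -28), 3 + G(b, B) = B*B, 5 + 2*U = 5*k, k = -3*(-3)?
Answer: 3201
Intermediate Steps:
k = 9
U = 20 (U = -5/2 + (5*9)/2 = -5/2 + (½)*45 = -5/2 + 45/2 = 20)
G(b, B) = -3 + B² (G(b, B) = -3 + B*B = -3 + B²)
n = 781 (n = -3 + (-28)² = -3 + 784 = 781)
M = 2420 (M = 810 + 1610 = 2420)
n + M = 781 + 2420 = 3201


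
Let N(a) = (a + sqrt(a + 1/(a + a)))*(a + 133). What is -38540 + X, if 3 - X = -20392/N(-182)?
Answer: -467171317761/12123385 + 122352*I*sqrt(669851)/594045865 ≈ -38535.0 + 0.16857*I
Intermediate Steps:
N(a) = (133 + a)*(a + sqrt(a + 1/(2*a))) (N(a) = (a + sqrt(a + 1/(2*a)))*(133 + a) = (133 + a)*(a + sqrt(a + 1/(2*a))))
X = 3 + 20392/(8918 - 21*I*sqrt(669851)/26) (X = 3 - (-20392)/((-182)**2 + 133*(-182) + 133*sqrt(2/(-182) + 4*(-182))/2 + (1/2)*(-182)*sqrt(2/(-182) + 4*(-182))) = 3 - (-20392)/(33124 - 24206 + 133*sqrt(2*(-1/182) - 728)/2 + (1/2)*(-182)*sqrt(2*(-1/182) - 728)) = 3 - (-20392)/(33124 - 24206 + 133*sqrt(-1/91 - 728)/2 + (1/2)*(-182)*sqrt(-1/91 - 728)) = 3 - (-20392)/(33124 - 24206 + 133*sqrt(-66249/91)/2 + (1/2)*(-182)*sqrt(-66249/91)) = 3 - (-20392)/(33124 - 24206 + 133*(3*I*sqrt(669851)/91)/2 + (1/2)*(-182)*(3*I*sqrt(669851)/91)) = 3 - (-20392)/(33124 - 24206 + 57*I*sqrt(669851)/26 - 3*I*sqrt(669851)) = 3 - (-20392)/(8918 - 21*I*sqrt(669851)/26) = 3 + 20392/(8918 - 21*I*sqrt(669851)/26) ≈ 5.2741 + 0.16857*I)
-38540 + X = -38540 + (63940139/12123385 + 122352*I*sqrt(669851)/594045865) = -467171317761/12123385 + 122352*I*sqrt(669851)/594045865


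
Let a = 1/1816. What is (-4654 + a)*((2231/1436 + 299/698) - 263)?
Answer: 1105585963687953/910113824 ≈ 1.2148e+6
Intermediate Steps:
a = 1/1816 ≈ 0.00055066
(-4654 + a)*((2231/1436 + 299/698) - 263) = (-4654 + 1/1816)*((2231/1436 + 299/698) - 263) = -8451663*((2231*(1/1436) + 299*(1/698)) - 263)/1816 = -8451663*((2231/1436 + 299/698) - 263)/1816 = -8451663*(993301/501164 - 263)/1816 = -8451663/1816*(-130812831/501164) = 1105585963687953/910113824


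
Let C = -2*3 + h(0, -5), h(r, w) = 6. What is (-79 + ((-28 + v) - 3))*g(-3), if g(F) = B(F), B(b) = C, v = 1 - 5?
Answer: 0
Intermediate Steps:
v = -4
C = 0 (C = -2*3 + 6 = -6 + 6 = 0)
B(b) = 0
g(F) = 0
(-79 + ((-28 + v) - 3))*g(-3) = (-79 + ((-28 - 4) - 3))*0 = (-79 + (-32 - 3))*0 = (-79 - 35)*0 = -114*0 = 0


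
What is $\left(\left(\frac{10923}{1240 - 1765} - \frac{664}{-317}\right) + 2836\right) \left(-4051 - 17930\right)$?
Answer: $- \frac{3435390773043}{55475} \approx -6.1927 \cdot 10^{7}$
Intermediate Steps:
$\left(\left(\frac{10923}{1240 - 1765} - \frac{664}{-317}\right) + 2836\right) \left(-4051 - 17930\right) = \left(\left(\frac{10923}{-525} - - \frac{664}{317}\right) + 2836\right) \left(-21981\right) = \left(\left(10923 \left(- \frac{1}{525}\right) + \frac{664}{317}\right) + 2836\right) \left(-21981\right) = \left(\left(- \frac{3641}{175} + \frac{664}{317}\right) + 2836\right) \left(-21981\right) = \left(- \frac{1037997}{55475} + 2836\right) \left(-21981\right) = \frac{156289103}{55475} \left(-21981\right) = - \frac{3435390773043}{55475}$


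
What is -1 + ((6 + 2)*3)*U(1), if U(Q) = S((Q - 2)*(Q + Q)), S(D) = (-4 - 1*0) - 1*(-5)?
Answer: 23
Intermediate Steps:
S(D) = 1 (S(D) = (-4 + 0) + 5 = -4 + 5 = 1)
U(Q) = 1
-1 + ((6 + 2)*3)*U(1) = -1 + ((6 + 2)*3)*1 = -1 + (8*3)*1 = -1 + 24*1 = -1 + 24 = 23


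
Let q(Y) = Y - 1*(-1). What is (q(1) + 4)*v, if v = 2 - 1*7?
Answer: -30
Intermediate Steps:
q(Y) = 1 + Y (q(Y) = Y + 1 = 1 + Y)
v = -5 (v = 2 - 7 = -5)
(q(1) + 4)*v = ((1 + 1) + 4)*(-5) = (2 + 4)*(-5) = 6*(-5) = -30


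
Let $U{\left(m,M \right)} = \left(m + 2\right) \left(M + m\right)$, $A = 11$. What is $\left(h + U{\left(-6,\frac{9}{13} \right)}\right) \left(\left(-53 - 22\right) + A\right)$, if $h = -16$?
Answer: $- \frac{4352}{13} \approx -334.77$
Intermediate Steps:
$U{\left(m,M \right)} = \left(2 + m\right) \left(M + m\right)$
$\left(h + U{\left(-6,\frac{9}{13} \right)}\right) \left(\left(-53 - 22\right) + A\right) = \left(-16 + \left(\left(-6\right)^{2} + 2 \cdot \frac{9}{13} + 2 \left(-6\right) + \frac{9}{13} \left(-6\right)\right)\right) \left(\left(-53 - 22\right) + 11\right) = \left(-16 + \left(36 + 2 \cdot 9 \cdot \frac{1}{13} - 12 + 9 \cdot \frac{1}{13} \left(-6\right)\right)\right) \left(-75 + 11\right) = \left(-16 + \left(36 + 2 \cdot \frac{9}{13} - 12 + \frac{9}{13} \left(-6\right)\right)\right) \left(-64\right) = \left(-16 + \left(36 + \frac{18}{13} - 12 - \frac{54}{13}\right)\right) \left(-64\right) = \left(-16 + \frac{276}{13}\right) \left(-64\right) = \frac{68}{13} \left(-64\right) = - \frac{4352}{13}$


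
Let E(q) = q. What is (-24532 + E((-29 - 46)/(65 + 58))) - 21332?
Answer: -1880449/41 ≈ -45865.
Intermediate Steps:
(-24532 + E((-29 - 46)/(65 + 58))) - 21332 = (-24532 + (-29 - 46)/(65 + 58)) - 21332 = (-24532 - 75/123) - 21332 = (-24532 - 75*1/123) - 21332 = (-24532 - 25/41) - 21332 = -1005837/41 - 21332 = -1880449/41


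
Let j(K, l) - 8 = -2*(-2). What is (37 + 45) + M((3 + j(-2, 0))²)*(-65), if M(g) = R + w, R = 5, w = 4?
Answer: -503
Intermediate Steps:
j(K, l) = 12 (j(K, l) = 8 - 2*(-2) = 8 + 4 = 12)
M(g) = 9 (M(g) = 5 + 4 = 9)
(37 + 45) + M((3 + j(-2, 0))²)*(-65) = (37 + 45) + 9*(-65) = 82 - 585 = -503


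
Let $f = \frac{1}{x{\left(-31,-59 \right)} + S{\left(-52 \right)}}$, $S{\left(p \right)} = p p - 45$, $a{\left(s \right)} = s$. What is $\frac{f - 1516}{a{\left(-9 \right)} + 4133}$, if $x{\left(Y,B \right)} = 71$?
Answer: $- \frac{4138679}{11258520} \approx -0.3676$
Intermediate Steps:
$S{\left(p \right)} = -45 + p^{2}$ ($S{\left(p \right)} = p^{2} - 45 = -45 + p^{2}$)
$f = \frac{1}{2730}$ ($f = \frac{1}{71 - \left(45 - \left(-52\right)^{2}\right)} = \frac{1}{71 + \left(-45 + 2704\right)} = \frac{1}{71 + 2659} = \frac{1}{2730} \approx 0.0003663$)
$\frac{f - 1516}{a{\left(-9 \right)} + 4133} = \frac{\frac{1}{2730} - 1516}{-9 + 4133} = - \frac{4138679}{2730 \cdot 4124} = \left(- \frac{4138679}{2730}\right) \frac{1}{4124} = - \frac{4138679}{11258520}$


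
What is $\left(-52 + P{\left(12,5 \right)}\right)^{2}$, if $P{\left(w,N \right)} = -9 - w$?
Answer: $5329$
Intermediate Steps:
$\left(-52 + P{\left(12,5 \right)}\right)^{2} = \left(-52 - 21\right)^{2} = \left(-73\right)^{2} = 5329$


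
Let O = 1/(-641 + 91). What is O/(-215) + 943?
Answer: 111509751/118250 ≈ 943.00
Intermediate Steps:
O = -1/550 (O = 1/(-550) = -1/550 ≈ -0.0018182)
O/(-215) + 943 = -1/550/(-215) + 943 = -1/215*(-1/550) + 943 = 1/118250 + 943 = 111509751/118250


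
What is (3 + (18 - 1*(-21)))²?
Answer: 1764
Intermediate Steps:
(3 + (18 - 1*(-21)))² = (3 + (18 + 21))² = (3 + 39)² = 42² = 1764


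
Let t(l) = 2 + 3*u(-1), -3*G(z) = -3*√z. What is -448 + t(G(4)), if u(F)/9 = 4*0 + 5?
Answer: -311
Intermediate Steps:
G(z) = √z (G(z) = -(-1)*√z = √z)
u(F) = 45 (u(F) = 9*(4*0 + 5) = 9*(0 + 5) = 9*5 = 45)
t(l) = 137 (t(l) = 2 + 3*45 = 2 + 135 = 137)
-448 + t(G(4)) = -448 + 137 = -311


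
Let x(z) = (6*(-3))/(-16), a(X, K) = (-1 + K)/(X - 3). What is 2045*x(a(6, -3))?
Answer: 18405/8 ≈ 2300.6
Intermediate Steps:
a(X, K) = (-1 + K)/(-3 + X)
x(z) = 9/8 (x(z) = -18*(-1/16) = 9/8)
2045*x(a(6, -3)) = 2045*(9/8) = 18405/8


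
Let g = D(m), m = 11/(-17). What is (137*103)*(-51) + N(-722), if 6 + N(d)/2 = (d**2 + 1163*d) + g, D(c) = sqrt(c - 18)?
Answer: -1356477 + 2*I*sqrt(5389)/17 ≈ -1.3565e+6 + 8.6364*I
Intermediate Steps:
m = -11/17 (m = 11*(-1/17) = -11/17 ≈ -0.64706)
D(c) = sqrt(-18 + c)
g = I*sqrt(5389)/17 (g = sqrt(-18 - 11/17) = sqrt(-317/17) = I*sqrt(5389)/17 ≈ 4.3182*I)
N(d) = -12 + 2*d**2 + 2326*d + 2*I*sqrt(5389)/17 (N(d) = -12 + 2*((d**2 + 1163*d) + I*sqrt(5389)/17) = -12 + 2*(d**2 + 1163*d + I*sqrt(5389)/17) = -12 + (2*d**2 + 2326*d + 2*I*sqrt(5389)/17) = -12 + 2*d**2 + 2326*d + 2*I*sqrt(5389)/17)
(137*103)*(-51) + N(-722) = (137*103)*(-51) + (-12 + 2*(-722)**2 + 2326*(-722) + 2*I*sqrt(5389)/17) = 14111*(-51) + (-12 + 2*521284 - 1679372 + 2*I*sqrt(5389)/17) = -719661 + (-12 + 1042568 - 1679372 + 2*I*sqrt(5389)/17) = -719661 + (-636816 + 2*I*sqrt(5389)/17) = -1356477 + 2*I*sqrt(5389)/17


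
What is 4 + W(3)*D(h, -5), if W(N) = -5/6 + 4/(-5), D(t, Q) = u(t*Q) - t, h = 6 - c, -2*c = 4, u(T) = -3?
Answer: 659/30 ≈ 21.967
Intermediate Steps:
c = -2 (c = -½*4 = -2)
h = 8 (h = 6 - 1*(-2) = 6 + 2 = 8)
D(t, Q) = -3 - t
W(N) = -49/30 (W(N) = -5*⅙ + 4*(-⅕) = -⅚ - ⅘ = -49/30)
4 + W(3)*D(h, -5) = 4 - 49*(-3 - 1*8)/30 = 4 - 49*(-3 - 8)/30 = 4 - 49/30*(-11) = 4 + 539/30 = 659/30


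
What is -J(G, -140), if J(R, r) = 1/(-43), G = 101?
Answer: 1/43 ≈ 0.023256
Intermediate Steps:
J(R, r) = -1/43
-J(G, -140) = -1*(-1/43) = 1/43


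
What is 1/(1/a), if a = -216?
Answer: -216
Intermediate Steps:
1/(1/a) = 1/(1/(-216)) = 1/(-1/216) = -216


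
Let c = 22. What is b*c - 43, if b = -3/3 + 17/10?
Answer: -138/5 ≈ -27.600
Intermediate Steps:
b = 7/10 (b = -3*⅓ + 17*(⅒) = -1 + 17/10 = 7/10 ≈ 0.70000)
b*c - 43 = (7/10)*22 - 43 = 77/5 - 43 = -138/5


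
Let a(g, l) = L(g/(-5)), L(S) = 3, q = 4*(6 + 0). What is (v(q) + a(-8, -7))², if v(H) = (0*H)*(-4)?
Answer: 9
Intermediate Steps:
q = 24 (q = 4*6 = 24)
a(g, l) = 3
v(H) = 0 (v(H) = 0*(-4) = 0)
(v(q) + a(-8, -7))² = (0 + 3)² = 3² = 9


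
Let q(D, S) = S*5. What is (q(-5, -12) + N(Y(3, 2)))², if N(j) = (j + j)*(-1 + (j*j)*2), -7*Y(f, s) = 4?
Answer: 417957136/117649 ≈ 3552.6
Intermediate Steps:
Y(f, s) = -4/7 (Y(f, s) = -⅐*4 = -4/7)
q(D, S) = 5*S
N(j) = 2*j*(-1 + 2*j²) (N(j) = (2*j)*(-1 + j²*2) = (2*j)*(-1 + 2*j²) = 2*j*(-1 + 2*j²))
(q(-5, -12) + N(Y(3, 2)))² = (5*(-12) + (-2*(-4/7) + 4*(-4/7)³))² = (-60 + (8/7 + 4*(-64/343)))² = (-60 + (8/7 - 256/343))² = (-60 + 136/343)² = (-20444/343)² = 417957136/117649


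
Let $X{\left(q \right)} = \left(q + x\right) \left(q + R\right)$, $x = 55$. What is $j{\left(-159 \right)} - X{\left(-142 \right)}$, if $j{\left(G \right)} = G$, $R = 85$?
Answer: $-5118$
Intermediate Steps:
$X{\left(q \right)} = \left(55 + q\right) \left(85 + q\right)$ ($X{\left(q \right)} = \left(q + 55\right) \left(q + 85\right) = \left(55 + q\right) \left(85 + q\right)$)
$j{\left(-159 \right)} - X{\left(-142 \right)} = -159 - \left(4675 + \left(-142\right)^{2} + 140 \left(-142\right)\right) = -159 - \left(4675 + 20164 - 19880\right) = -159 - 4959 = -5118$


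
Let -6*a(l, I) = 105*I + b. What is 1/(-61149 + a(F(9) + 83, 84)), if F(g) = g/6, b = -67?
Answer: -6/375647 ≈ -1.5972e-5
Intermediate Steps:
F(g) = g/6 (F(g) = g*(⅙) = g/6)
a(l, I) = 67/6 - 35*I/2 (a(l, I) = -(105*I - 67)/6 = -(-67 + 105*I)/6 = 67/6 - 35*I/2)
1/(-61149 + a(F(9) + 83, 84)) = 1/(-61149 + (67/6 - 35/2*84)) = 1/(-61149 + (67/6 - 1470)) = 1/(-61149 - 8753/6) = 1/(-375647/6) = -6/375647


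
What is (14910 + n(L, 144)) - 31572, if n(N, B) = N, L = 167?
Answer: -16495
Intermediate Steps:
(14910 + n(L, 144)) - 31572 = (14910 + 167) - 31572 = 15077 - 31572 = -16495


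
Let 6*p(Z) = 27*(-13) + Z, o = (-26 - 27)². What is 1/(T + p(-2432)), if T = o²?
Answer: 6/47340103 ≈ 1.2674e-7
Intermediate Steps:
o = 2809 (o = (-53)² = 2809)
T = 7890481 (T = 2809² = 7890481)
p(Z) = -117/2 + Z/6 (p(Z) = (27*(-13) + Z)/6 = (-351 + Z)/6 = -117/2 + Z/6)
1/(T + p(-2432)) = 1/(7890481 + (-117/2 + (⅙)*(-2432))) = 1/(7890481 + (-117/2 - 1216/3)) = 1/(7890481 - 2783/6) = 1/(47340103/6) = 6/47340103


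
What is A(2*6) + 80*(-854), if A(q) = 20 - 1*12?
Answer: -68312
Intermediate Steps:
A(q) = 8 (A(q) = 20 - 12 = 8)
A(2*6) + 80*(-854) = 8 + 80*(-854) = 8 - 68320 = -68312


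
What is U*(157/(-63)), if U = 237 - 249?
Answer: 628/21 ≈ 29.905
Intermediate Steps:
U = -12
U*(157/(-63)) = -1884/(-63) = -1884*(-1)/63 = -12*(-157/63) = 628/21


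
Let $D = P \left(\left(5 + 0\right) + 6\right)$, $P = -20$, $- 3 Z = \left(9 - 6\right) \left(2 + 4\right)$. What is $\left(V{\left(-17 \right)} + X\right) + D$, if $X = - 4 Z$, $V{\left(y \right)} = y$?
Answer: $-213$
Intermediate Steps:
$Z = -6$ ($Z = - \frac{\left(9 - 6\right) \left(2 + 4\right)}{3} = - \frac{3 \cdot 6}{3} = \left(- \frac{1}{3}\right) 18 = -6$)
$D = -220$ ($D = - 20 \left(\left(5 + 0\right) + 6\right) = - 20 \left(5 + 6\right) = \left(-20\right) 11 = -220$)
$X = 24$ ($X = \left(-4\right) \left(-6\right) = 24$)
$\left(V{\left(-17 \right)} + X\right) + D = \left(-17 + 24\right) - 220 = 7 - 220 = -213$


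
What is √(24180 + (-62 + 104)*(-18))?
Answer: 8*√366 ≈ 153.05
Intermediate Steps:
√(24180 + (-62 + 104)*(-18)) = √(24180 + 42*(-18)) = √(24180 - 756) = √23424 = 8*√366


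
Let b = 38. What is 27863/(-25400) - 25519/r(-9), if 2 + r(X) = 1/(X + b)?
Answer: 18795707209/1447800 ≈ 12982.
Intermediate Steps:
r(X) = -2 + 1/(38 + X) (r(X) = -2 + 1/(X + 38) = -2 + 1/(38 + X))
27863/(-25400) - 25519/r(-9) = 27863/(-25400) - 25519*(38 - 9)/(-75 - 2*(-9)) = 27863*(-1/25400) - 25519*29/(-75 + 18) = -27863/25400 - 25519/((1/29)*(-57)) = -27863/25400 - 25519/(-57/29) = -27863/25400 - 25519*(-29/57) = -27863/25400 + 740051/57 = 18795707209/1447800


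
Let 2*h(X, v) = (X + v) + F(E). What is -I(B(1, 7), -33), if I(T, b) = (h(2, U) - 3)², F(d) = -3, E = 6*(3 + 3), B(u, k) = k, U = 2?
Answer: -25/4 ≈ -6.2500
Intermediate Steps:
E = 36 (E = 6*6 = 36)
h(X, v) = -3/2 + X/2 + v/2 (h(X, v) = ((X + v) - 3)/2 = (-3 + X + v)/2 = -3/2 + X/2 + v/2)
I(T, b) = 25/4 (I(T, b) = ((-3/2 + (½)*2 + (½)*2) - 3)² = ((-3/2 + 1 + 1) - 3)² = (½ - 3)² = (-5/2)² = 25/4)
-I(B(1, 7), -33) = -1*25/4 = -25/4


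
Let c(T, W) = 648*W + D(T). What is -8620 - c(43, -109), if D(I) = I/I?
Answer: 62011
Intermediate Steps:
D(I) = 1
c(T, W) = 1 + 648*W (c(T, W) = 648*W + 1 = 1 + 648*W)
-8620 - c(43, -109) = -8620 - (1 + 648*(-109)) = -8620 - (1 - 70632) = -8620 - 1*(-70631) = -8620 + 70631 = 62011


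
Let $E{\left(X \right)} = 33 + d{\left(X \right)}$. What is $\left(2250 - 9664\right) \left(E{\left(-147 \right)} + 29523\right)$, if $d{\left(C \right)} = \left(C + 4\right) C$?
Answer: $-374977878$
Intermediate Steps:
$d{\left(C \right)} = C \left(4 + C\right)$ ($d{\left(C \right)} = \left(4 + C\right) C = C \left(4 + C\right)$)
$E{\left(X \right)} = 33 + X \left(4 + X\right)$
$\left(2250 - 9664\right) \left(E{\left(-147 \right)} + 29523\right) = \left(2250 - 9664\right) \left(\left(33 - 147 \left(4 - 147\right)\right) + 29523\right) = \left(2250 - 9664\right) \left(\left(33 - -21021\right) + 29523\right) = - 7414 \left(\left(33 + 21021\right) + 29523\right) = - 7414 \left(21054 + 29523\right) = \left(-7414\right) 50577 = -374977878$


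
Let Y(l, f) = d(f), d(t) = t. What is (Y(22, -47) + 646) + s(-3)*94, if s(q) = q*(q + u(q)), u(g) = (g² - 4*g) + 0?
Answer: -4477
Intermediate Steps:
Y(l, f) = f
u(g) = g² - 4*g
s(q) = q*(q + q*(-4 + q))
(Y(22, -47) + 646) + s(-3)*94 = (-47 + 646) + ((-3)²*(-3 - 3))*94 = 599 + (9*(-6))*94 = 599 - 54*94 = 599 - 5076 = -4477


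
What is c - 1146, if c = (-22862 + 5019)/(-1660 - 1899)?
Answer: -4060771/3559 ≈ -1141.0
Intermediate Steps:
c = 17843/3559 (c = -17843/(-3559) = -17843*(-1/3559) = 17843/3559 ≈ 5.0135)
c - 1146 = 17843/3559 - 1146 = -4060771/3559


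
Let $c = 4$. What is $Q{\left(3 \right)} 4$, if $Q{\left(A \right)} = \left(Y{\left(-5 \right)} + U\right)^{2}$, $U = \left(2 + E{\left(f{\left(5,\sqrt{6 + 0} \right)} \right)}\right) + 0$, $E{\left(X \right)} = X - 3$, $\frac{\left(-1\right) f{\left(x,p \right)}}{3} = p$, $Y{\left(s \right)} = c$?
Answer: $252 - 72 \sqrt{6} \approx 75.637$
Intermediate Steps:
$Y{\left(s \right)} = 4$
$f{\left(x,p \right)} = - 3 p$
$E{\left(X \right)} = -3 + X$
$U = -1 - 3 \sqrt{6}$ ($U = \left(2 - \left(3 + 3 \sqrt{6 + 0}\right)\right) + 0 = \left(2 - \left(3 + 3 \sqrt{6}\right)\right) + 0 = \left(-1 - 3 \sqrt{6}\right) + 0 = -1 - 3 \sqrt{6} \approx -8.3485$)
$Q{\left(A \right)} = \left(3 - 3 \sqrt{6}\right)^{2}$ ($Q{\left(A \right)} = \left(4 - \left(1 + 3 \sqrt{6}\right)\right)^{2} = \left(3 - 3 \sqrt{6}\right)^{2}$)
$Q{\left(3 \right)} 4 = \left(63 - 18 \sqrt{6}\right) 4 = 252 - 72 \sqrt{6}$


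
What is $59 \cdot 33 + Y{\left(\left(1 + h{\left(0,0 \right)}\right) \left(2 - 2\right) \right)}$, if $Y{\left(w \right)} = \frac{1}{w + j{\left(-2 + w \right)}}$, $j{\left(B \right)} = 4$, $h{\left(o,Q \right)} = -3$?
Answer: $\frac{7789}{4} \approx 1947.3$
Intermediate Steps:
$Y{\left(w \right)} = \frac{1}{4 + w}$ ($Y{\left(w \right)} = \frac{1}{w + 4} = \frac{1}{4 + w}$)
$59 \cdot 33 + Y{\left(\left(1 + h{\left(0,0 \right)}\right) \left(2 - 2\right) \right)} = 59 \cdot 33 + \frac{1}{4 + \left(1 - 3\right) \left(2 - 2\right)} = 1947 + \frac{1}{4 - 0} = 1947 + \frac{1}{4 + 0} = 1947 + \frac{1}{4} = \frac{7789}{4}$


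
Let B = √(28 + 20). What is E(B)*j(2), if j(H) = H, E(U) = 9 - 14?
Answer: -10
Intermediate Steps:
B = 4*√3 (B = √48 = 4*√3 ≈ 6.9282)
E(U) = -5
E(B)*j(2) = -5*2 = -10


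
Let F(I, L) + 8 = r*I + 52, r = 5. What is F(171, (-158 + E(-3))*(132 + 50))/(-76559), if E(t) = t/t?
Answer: -899/76559 ≈ -0.011743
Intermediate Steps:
E(t) = 1
F(I, L) = 44 + 5*I (F(I, L) = -8 + (5*I + 52) = -8 + (52 + 5*I) = 44 + 5*I)
F(171, (-158 + E(-3))*(132 + 50))/(-76559) = (44 + 5*171)/(-76559) = (44 + 855)*(-1/76559) = 899*(-1/76559) = -899/76559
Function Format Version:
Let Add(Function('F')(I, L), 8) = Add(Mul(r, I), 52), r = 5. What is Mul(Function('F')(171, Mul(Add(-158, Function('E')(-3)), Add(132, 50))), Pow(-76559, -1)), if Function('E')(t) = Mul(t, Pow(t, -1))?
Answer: Rational(-899, 76559) ≈ -0.011743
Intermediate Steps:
Function('E')(t) = 1
Function('F')(I, L) = Add(44, Mul(5, I)) (Function('F')(I, L) = Add(-8, Add(Mul(5, I), 52)) = Add(-8, Add(52, Mul(5, I))) = Add(44, Mul(5, I)))
Mul(Function('F')(171, Mul(Add(-158, Function('E')(-3)), Add(132, 50))), Pow(-76559, -1)) = Mul(Add(44, Mul(5, 171)), Pow(-76559, -1)) = Mul(Add(44, 855), Rational(-1, 76559)) = Mul(899, Rational(-1, 76559)) = Rational(-899, 76559)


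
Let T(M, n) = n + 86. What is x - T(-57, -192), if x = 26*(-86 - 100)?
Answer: -4730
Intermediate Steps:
T(M, n) = 86 + n
x = -4836 (x = 26*(-186) = -4836)
x - T(-57, -192) = -4836 - (86 - 192) = -4836 - 1*(-106) = -4836 + 106 = -4730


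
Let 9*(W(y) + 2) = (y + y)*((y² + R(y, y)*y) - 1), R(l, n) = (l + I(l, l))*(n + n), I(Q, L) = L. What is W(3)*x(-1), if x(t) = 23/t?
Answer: -5198/3 ≈ -1732.7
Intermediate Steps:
R(l, n) = 4*l*n (R(l, n) = (l + l)*(n + n) = (2*l)*(2*n) = 4*l*n)
W(y) = -2 + 2*y*(-1 + y² + 4*y³)/9 (W(y) = -2 + ((y + y)*((y² + (4*y*y)*y) - 1))/9 = -2 + ((2*y)*((y² + (4*y²)*y) - 1))/9 = -2 + ((2*y)*((y² + 4*y³) - 1))/9 = -2 + ((2*y)*(-1 + y² + 4*y³))/9 = -2 + (2*y*(-1 + y² + 4*y³))/9 = -2 + 2*y*(-1 + y² + 4*y³)/9)
W(3)*x(-1) = (-2 - 2/9*3 + (2/9)*3³ + (8/9)*3⁴)*(23/(-1)) = (-2 - ⅔ + (2/9)*27 + (8/9)*81)*(23*(-1)) = (-2 - ⅔ + 6 + 72)*(-23) = (226/3)*(-23) = -5198/3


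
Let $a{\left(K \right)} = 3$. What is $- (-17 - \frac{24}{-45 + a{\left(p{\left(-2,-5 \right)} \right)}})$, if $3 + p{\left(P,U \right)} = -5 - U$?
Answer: $\frac{115}{7} \approx 16.429$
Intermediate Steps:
$p{\left(P,U \right)} = -8 - U$ ($p{\left(P,U \right)} = -3 - \left(5 + U\right) = -8 - U$)
$- (-17 - \frac{24}{-45 + a{\left(p{\left(-2,-5 \right)} \right)}}) = - (-17 - \frac{24}{-45 + 3}) = - (-17 - \frac{24}{-42}) = - (-17 - - \frac{4}{7}) = - (-17 + \frac{4}{7}) = \left(-1\right) \left(- \frac{115}{7}\right) = \frac{115}{7}$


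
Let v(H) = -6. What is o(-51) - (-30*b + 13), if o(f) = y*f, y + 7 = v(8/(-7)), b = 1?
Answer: 680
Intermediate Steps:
y = -13 (y = -7 - 6 = -13)
o(f) = -13*f
o(-51) - (-30*b + 13) = -13*(-51) - (-30*1 + 13) = 663 - (-30 + 13) = 663 - 1*(-17) = 663 + 17 = 680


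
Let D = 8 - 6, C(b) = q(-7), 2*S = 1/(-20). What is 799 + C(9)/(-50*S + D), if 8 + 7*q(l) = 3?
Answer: 72689/91 ≈ 798.78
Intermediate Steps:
S = -1/40 (S = (½)/(-20) = (½)*(-1/20) = -1/40 ≈ -0.025000)
q(l) = -5/7 (q(l) = -8/7 + (⅐)*3 = -8/7 + 3/7 = -5/7)
C(b) = -5/7
D = 2
799 + C(9)/(-50*S + D) = 799 - 5/(7*(-50*(-1/40) + 2)) = 799 - 5/(7*(5/4 + 2)) = 799 - 5/(7*13/4) = 799 - 5/7*4/13 = 799 - 20/91 = 72689/91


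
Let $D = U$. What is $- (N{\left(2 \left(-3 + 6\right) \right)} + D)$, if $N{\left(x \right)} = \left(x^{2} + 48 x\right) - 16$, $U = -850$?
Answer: $542$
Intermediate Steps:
$D = -850$
$N{\left(x \right)} = -16 + x^{2} + 48 x$
$- (N{\left(2 \left(-3 + 6\right) \right)} + D) = - (\left(-16 + \left(2 \left(-3 + 6\right)\right)^{2} + 48 \cdot 2 \left(-3 + 6\right)\right) - 850) = - (\left(-16 + \left(2 \cdot 3\right)^{2} + 48 \cdot 2 \cdot 3\right) - 850) = - (\left(-16 + 6^{2} + 48 \cdot 6\right) - 850) = - (\left(-16 + 36 + 288\right) - 850) = - (308 - 850) = \left(-1\right) \left(-542\right) = 542$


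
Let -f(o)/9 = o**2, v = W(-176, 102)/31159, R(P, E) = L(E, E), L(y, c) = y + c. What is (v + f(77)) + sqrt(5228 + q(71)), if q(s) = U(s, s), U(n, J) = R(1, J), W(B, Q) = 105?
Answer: -1662675294/31159 + sqrt(5370) ≈ -53288.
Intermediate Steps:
L(y, c) = c + y
R(P, E) = 2*E (R(P, E) = E + E = 2*E)
U(n, J) = 2*J
q(s) = 2*s
v = 105/31159 ≈ 0.0033698
f(o) = -9*o**2
(v + f(77)) + sqrt(5228 + q(71)) = (105/31159 - 9*77**2) + sqrt(5228 + 2*71) = (105/31159 - 9*5929) + sqrt(5228 + 142) = (105/31159 - 53361) + sqrt(5370) = -1662675294/31159 + sqrt(5370)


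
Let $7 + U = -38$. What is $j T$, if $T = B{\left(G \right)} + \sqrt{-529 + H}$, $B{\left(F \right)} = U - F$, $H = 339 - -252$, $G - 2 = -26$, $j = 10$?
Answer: $-210 + 10 \sqrt{62} \approx -131.26$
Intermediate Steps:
$G = -24$ ($G = 2 - 26 = -24$)
$H = 591$ ($H = 339 + 252 = 591$)
$U = -45$ ($U = -7 - 38 = -45$)
$B{\left(F \right)} = -45 - F$
$T = -21 + \sqrt{62}$ ($T = \left(-45 - -24\right) + \sqrt{-529 + 591} = \left(-45 + 24\right) + \sqrt{62} = -21 + \sqrt{62} \approx -13.126$)
$j T = 10 \left(-21 + \sqrt{62}\right) = -210 + 10 \sqrt{62}$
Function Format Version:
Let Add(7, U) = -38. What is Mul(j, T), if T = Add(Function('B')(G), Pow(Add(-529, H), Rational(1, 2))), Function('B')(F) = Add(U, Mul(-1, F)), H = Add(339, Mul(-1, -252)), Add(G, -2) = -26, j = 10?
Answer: Add(-210, Mul(10, Pow(62, Rational(1, 2)))) ≈ -131.26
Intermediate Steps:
G = -24 (G = Add(2, -26) = -24)
H = 591 (H = Add(339, 252) = 591)
U = -45 (U = Add(-7, -38) = -45)
Function('B')(F) = Add(-45, Mul(-1, F))
T = Add(-21, Pow(62, Rational(1, 2))) (T = Add(Add(-45, Mul(-1, -24)), Pow(Add(-529, 591), Rational(1, 2))) = Add(Add(-45, 24), Pow(62, Rational(1, 2))) = Add(-21, Pow(62, Rational(1, 2))) ≈ -13.126)
Mul(j, T) = Mul(10, Add(-21, Pow(62, Rational(1, 2)))) = Add(-210, Mul(10, Pow(62, Rational(1, 2))))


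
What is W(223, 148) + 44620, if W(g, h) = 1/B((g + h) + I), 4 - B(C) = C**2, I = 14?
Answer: 6613621019/148221 ≈ 44620.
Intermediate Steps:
B(C) = 4 - C**2
W(g, h) = 1/(4 - (14 + g + h)**2) (W(g, h) = 1/(4 - ((g + h) + 14)**2) = 1/(4 - (14 + g + h)**2))
W(223, 148) + 44620 = -1/(-4 + (14 + 223 + 148)**2) + 44620 = -1/(-4 + 385**2) + 44620 = -1/(-4 + 148225) + 44620 = -1/148221 + 44620 = 6613621019/148221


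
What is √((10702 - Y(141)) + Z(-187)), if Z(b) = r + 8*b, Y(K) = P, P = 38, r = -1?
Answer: √9167 ≈ 95.744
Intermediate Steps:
Y(K) = 38
Z(b) = -1 + 8*b
√((10702 - Y(141)) + Z(-187)) = √((10702 - 1*38) + (-1 + 8*(-187))) = √((10702 - 38) + (-1 - 1496)) = √(10664 - 1497) = √9167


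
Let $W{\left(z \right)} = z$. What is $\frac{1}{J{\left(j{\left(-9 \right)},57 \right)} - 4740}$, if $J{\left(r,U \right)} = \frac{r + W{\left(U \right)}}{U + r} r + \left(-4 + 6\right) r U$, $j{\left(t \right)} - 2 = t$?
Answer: $- \frac{1}{5545} \approx -0.00018034$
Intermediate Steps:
$j{\left(t \right)} = 2 + t$
$J{\left(r,U \right)} = r + 2 U r$ ($J{\left(r,U \right)} = \frac{r + U}{U + r} r + \left(-4 + 6\right) r U = \frac{U + r}{U + r} r + 2 r U = 1 r + 2 U r = r + 2 U r$)
$\frac{1}{J{\left(j{\left(-9 \right)},57 \right)} - 4740} = \frac{1}{\left(2 - 9\right) \left(1 + 2 \cdot 57\right) - 4740} = \frac{1}{- 7 \left(1 + 114\right) - 4740} = \frac{1}{\left(-7\right) 115 - 4740} = \frac{1}{-805 - 4740} = \frac{1}{-5545} = - \frac{1}{5545}$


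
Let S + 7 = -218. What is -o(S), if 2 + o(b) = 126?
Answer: -124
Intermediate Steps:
S = -225 (S = -7 - 218 = -225)
o(b) = 124 (o(b) = -2 + 126 = 124)
-o(S) = -1*124 = -124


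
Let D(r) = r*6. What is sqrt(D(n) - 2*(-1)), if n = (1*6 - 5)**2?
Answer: 2*sqrt(2) ≈ 2.8284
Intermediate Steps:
n = 1 (n = (6 - 5)**2 = 1**2 = 1)
D(r) = 6*r
sqrt(D(n) - 2*(-1)) = sqrt(6*1 - 2*(-1)) = sqrt(6 + 2) = sqrt(8) = 2*sqrt(2)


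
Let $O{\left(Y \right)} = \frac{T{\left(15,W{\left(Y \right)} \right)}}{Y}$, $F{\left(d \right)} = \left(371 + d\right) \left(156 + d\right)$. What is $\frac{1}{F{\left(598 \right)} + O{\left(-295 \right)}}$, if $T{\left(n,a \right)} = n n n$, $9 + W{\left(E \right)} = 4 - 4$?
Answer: $\frac{59}{43106259} \approx 1.3687 \cdot 10^{-6}$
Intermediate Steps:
$W{\left(E \right)} = -9$ ($W{\left(E \right)} = -9 + \left(4 - 4\right) = -9 + 0 = -9$)
$T{\left(n,a \right)} = n^{3}$ ($T{\left(n,a \right)} = n^{2} n = n^{3}$)
$F{\left(d \right)} = \left(156 + d\right) \left(371 + d\right)$
$O{\left(Y \right)} = \frac{3375}{Y}$ ($O{\left(Y \right)} = \frac{15^{3}}{Y} = \frac{3375}{Y}$)
$\frac{1}{F{\left(598 \right)} + O{\left(-295 \right)}} = \frac{1}{\left(57876 + 598^{2} + 527 \cdot 598\right) + \frac{3375}{-295}} = \frac{1}{\left(57876 + 357604 + 315146\right) + 3375 \left(- \frac{1}{295}\right)} = \frac{1}{730626 - \frac{675}{59}} = \frac{1}{\frac{43106259}{59}} = \frac{59}{43106259}$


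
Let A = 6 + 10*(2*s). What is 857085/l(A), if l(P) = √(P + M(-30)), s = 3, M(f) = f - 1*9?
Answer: 285695*√3/3 ≈ 1.6495e+5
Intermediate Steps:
M(f) = -9 + f (M(f) = f - 9 = -9 + f)
A = 66 (A = 6 + 10*(2*3) = 6 + 10*6 = 6 + 60 = 66)
l(P) = √(-39 + P) (l(P) = √(P + (-9 - 30)) = √(P - 39) = √(-39 + P))
857085/l(A) = 857085/(√(-39 + 66)) = 857085/(√27) = 857085/((3*√3)) = 857085*(√3/9) = 285695*√3/3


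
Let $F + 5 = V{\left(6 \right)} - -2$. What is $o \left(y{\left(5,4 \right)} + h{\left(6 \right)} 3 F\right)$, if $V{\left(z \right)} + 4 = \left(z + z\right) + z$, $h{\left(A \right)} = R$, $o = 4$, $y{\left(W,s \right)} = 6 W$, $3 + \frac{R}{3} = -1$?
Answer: $-1464$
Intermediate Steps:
$R = -12$ ($R = -9 + 3 \left(-1\right) = -9 - 3 = -12$)
$h{\left(A \right)} = -12$
$V{\left(z \right)} = -4 + 3 z$ ($V{\left(z \right)} = -4 + \left(\left(z + z\right) + z\right) = -4 + \left(2 z + z\right) = -4 + 3 z$)
$F = 11$ ($F = -5 + \left(\left(-4 + 3 \cdot 6\right) - -2\right) = -5 + \left(\left(-4 + 18\right) + 2\right) = -5 + \left(14 + 2\right) = -5 + 16 = 11$)
$o \left(y{\left(5,4 \right)} + h{\left(6 \right)} 3 F\right) = 4 \left(6 \cdot 5 + \left(-12\right) 3 \cdot 11\right) = 4 \left(30 - 396\right) = 4 \left(-366\right) = -1464$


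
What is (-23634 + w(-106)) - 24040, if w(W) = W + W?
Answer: -47886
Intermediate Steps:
w(W) = 2*W
(-23634 + w(-106)) - 24040 = (-23634 + 2*(-106)) - 24040 = (-23634 - 212) - 24040 = -23846 - 24040 = -47886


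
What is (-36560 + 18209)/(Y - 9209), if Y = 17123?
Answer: -6117/2638 ≈ -2.3188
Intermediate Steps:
(-36560 + 18209)/(Y - 9209) = (-36560 + 18209)/(17123 - 9209) = -18351/7914 = -18351*1/7914 = -6117/2638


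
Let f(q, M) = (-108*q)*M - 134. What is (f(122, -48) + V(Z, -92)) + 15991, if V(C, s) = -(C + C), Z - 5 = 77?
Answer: 648141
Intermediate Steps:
Z = 82 (Z = 5 + 77 = 82)
f(q, M) = -134 - 108*M*q (f(q, M) = -108*M*q - 134 = -134 - 108*M*q)
V(C, s) = -2*C
(f(122, -48) + V(Z, -92)) + 15991 = ((-134 - 108*(-48)*122) - 2*82) + 15991 = ((-134 + 632448) - 164) + 15991 = (632314 - 164) + 15991 = 632150 + 15991 = 648141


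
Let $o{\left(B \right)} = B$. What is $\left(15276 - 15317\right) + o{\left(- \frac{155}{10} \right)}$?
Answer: $- \frac{113}{2} \approx -56.5$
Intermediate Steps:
$\left(15276 - 15317\right) + o{\left(- \frac{155}{10} \right)} = \left(15276 - 15317\right) - \frac{155}{10} = -41 - \frac{31}{2} = - \frac{113}{2}$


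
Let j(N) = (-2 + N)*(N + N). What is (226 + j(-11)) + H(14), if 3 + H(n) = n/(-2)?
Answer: 502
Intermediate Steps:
H(n) = -3 - n/2 (H(n) = -3 + n/(-2) = -3 + n*(-½) = -3 - n/2)
j(N) = 2*N*(-2 + N) (j(N) = (-2 + N)*(2*N) = 2*N*(-2 + N))
(226 + j(-11)) + H(14) = (226 + 2*(-11)*(-2 - 11)) + (-3 - ½*14) = (226 + 2*(-11)*(-13)) + (-3 - 7) = (226 + 286) - 10 = 512 - 10 = 502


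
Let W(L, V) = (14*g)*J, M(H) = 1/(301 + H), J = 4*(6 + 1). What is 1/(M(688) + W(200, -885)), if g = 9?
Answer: 989/3489193 ≈ 0.00028345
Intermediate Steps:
J = 28 (J = 4*7 = 28)
W(L, V) = 3528 (W(L, V) = (14*9)*28 = 126*28 = 3528)
1/(M(688) + W(200, -885)) = 1/(1/(301 + 688) + 3528) = 1/(1/989 + 3528) = 1/(3489193/989) = 989/3489193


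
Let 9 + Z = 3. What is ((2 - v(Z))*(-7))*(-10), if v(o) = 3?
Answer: -70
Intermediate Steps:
Z = -6 (Z = -9 + 3 = -6)
((2 - v(Z))*(-7))*(-10) = ((2 - 1*3)*(-7))*(-10) = ((2 - 3)*(-7))*(-10) = -1*(-7)*(-10) = 7*(-10) = -70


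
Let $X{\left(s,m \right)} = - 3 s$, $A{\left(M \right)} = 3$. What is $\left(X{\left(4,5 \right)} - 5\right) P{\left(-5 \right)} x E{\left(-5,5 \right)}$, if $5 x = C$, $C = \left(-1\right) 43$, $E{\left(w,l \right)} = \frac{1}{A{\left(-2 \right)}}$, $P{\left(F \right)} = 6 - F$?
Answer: $\frac{8041}{15} \approx 536.07$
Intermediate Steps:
$E{\left(w,l \right)} = \frac{1}{3}$
$C = -43$
$x = - \frac{43}{5}$ ($x = \frac{1}{5} \left(-43\right) = - \frac{43}{5} \approx -8.6$)
$\left(X{\left(4,5 \right)} - 5\right) P{\left(-5 \right)} x E{\left(-5,5 \right)} = \left(\left(-3\right) 4 - 5\right) \left(6 - -5\right) \left(- \frac{43}{5}\right) \frac{1}{3} = \left(-12 - 5\right) \left(6 + 5\right) \left(- \frac{43}{5}\right) \frac{1}{3} = \left(-17\right) 11 \left(- \frac{43}{5}\right) \frac{1}{3} = \left(-187\right) \left(- \frac{43}{5}\right) \frac{1}{3} = \frac{8041}{5} \cdot \frac{1}{3} = \frac{8041}{15}$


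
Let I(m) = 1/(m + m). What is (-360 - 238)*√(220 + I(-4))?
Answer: -299*√3518/2 ≈ -8867.3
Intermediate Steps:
I(m) = 1/(2*m)
(-360 - 238)*√(220 + I(-4)) = (-360 - 238)*√(220 + (½)/(-4)) = -598*√(220 + (½)*(-¼)) = -598*√(220 - ⅛) = -299*√3518/2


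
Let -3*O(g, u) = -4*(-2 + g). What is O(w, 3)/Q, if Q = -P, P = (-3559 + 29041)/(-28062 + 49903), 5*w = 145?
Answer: -131046/4247 ≈ -30.856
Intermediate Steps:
w = 29 (w = (⅕)*145 = 29)
P = 25482/21841 ≈ 1.1667
O(g, u) = -8/3 + 4*g/3 (O(g, u) = -(-4)*(-2 + g)/3 = -(8 - 4*g)/3 = -8/3 + 4*g/3)
Q = -25482/21841 (Q = -1*25482/21841 = -25482/21841 ≈ -1.1667)
O(w, 3)/Q = (-8/3 + (4/3)*29)/(-25482/21841) = (-8/3 + 116/3)*(-21841/25482) = 36*(-21841/25482) = -131046/4247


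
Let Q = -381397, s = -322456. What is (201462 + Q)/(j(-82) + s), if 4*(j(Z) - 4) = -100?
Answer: 179935/322477 ≈ 0.55798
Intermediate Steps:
j(Z) = -21 (j(Z) = 4 + (¼)*(-100) = 4 - 25 = -21)
(201462 + Q)/(j(-82) + s) = (201462 - 381397)/(-21 - 322456) = -179935/(-322477) = -179935*(-1/322477) = 179935/322477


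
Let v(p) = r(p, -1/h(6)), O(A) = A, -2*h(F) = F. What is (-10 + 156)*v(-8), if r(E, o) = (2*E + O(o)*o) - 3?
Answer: -24820/9 ≈ -2757.8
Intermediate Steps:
h(F) = -F/2
r(E, o) = -3 + o² + 2*E (r(E, o) = (2*E + o*o) - 3 = (2*E + o²) - 3 = (o² + 2*E) - 3 = -3 + o² + 2*E)
v(p) = -26/9 + 2*p (v(p) = -3 + (-1/((-½*6)))² + 2*p = -3 + (-1/(-3))² + 2*p = -3 + (-1*(-⅓))² + 2*p = -3 + (⅓)² + 2*p = -3 + ⅑ + 2*p = -26/9 + 2*p)
(-10 + 156)*v(-8) = (-10 + 156)*(-26/9 + 2*(-8)) = 146*(-26/9 - 16) = 146*(-170/9) = -24820/9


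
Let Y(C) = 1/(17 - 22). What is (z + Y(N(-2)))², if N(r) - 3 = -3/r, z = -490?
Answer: 6007401/25 ≈ 2.4030e+5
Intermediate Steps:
N(r) = 3 - 3/r
Y(C) = -⅕ (Y(C) = 1/(-5) = -⅕)
(z + Y(N(-2)))² = (-490 - ⅕)² = (-2451/5)² = 6007401/25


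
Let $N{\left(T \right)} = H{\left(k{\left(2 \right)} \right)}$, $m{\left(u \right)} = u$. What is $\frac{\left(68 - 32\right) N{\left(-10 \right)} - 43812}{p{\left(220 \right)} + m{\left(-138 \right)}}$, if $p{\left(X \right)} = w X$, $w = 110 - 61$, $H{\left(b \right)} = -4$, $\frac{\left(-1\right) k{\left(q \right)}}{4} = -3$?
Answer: $- \frac{21978}{5321} \approx -4.1304$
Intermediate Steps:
$k{\left(q \right)} = 12$ ($k{\left(q \right)} = \left(-4\right) \left(-3\right) = 12$)
$N{\left(T \right)} = -4$
$w = 49$ ($w = 110 - 61 = 49$)
$p{\left(X \right)} = 49 X$
$\frac{\left(68 - 32\right) N{\left(-10 \right)} - 43812}{p{\left(220 \right)} + m{\left(-138 \right)}} = \frac{\left(68 - 32\right) \left(-4\right) - 43812}{49 \cdot 220 - 138} = \frac{36 \left(-4\right) - 43812}{10780 - 138} = \frac{-144 - 43812}{10642} = \left(-43956\right) \frac{1}{10642} = - \frac{21978}{5321}$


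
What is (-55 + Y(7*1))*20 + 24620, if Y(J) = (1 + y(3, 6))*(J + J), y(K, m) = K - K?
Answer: 23800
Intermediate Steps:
y(K, m) = 0
Y(J) = 2*J (Y(J) = (1 + 0)*(J + J) = 1*(2*J) = 2*J)
(-55 + Y(7*1))*20 + 24620 = (-55 + 2*(7*1))*20 + 24620 = (-55 + 2*7)*20 + 24620 = (-55 + 14)*20 + 24620 = -41*20 + 24620 = -820 + 24620 = 23800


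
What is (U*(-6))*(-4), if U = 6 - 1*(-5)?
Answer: 264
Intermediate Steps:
U = 11 (U = 6 + 5 = 11)
(U*(-6))*(-4) = (11*(-6))*(-4) = -66*(-4) = 264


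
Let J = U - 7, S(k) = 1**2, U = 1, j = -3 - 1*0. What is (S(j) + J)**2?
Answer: 25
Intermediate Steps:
j = -3 (j = -3 + 0 = -3)
S(k) = 1
J = -6 (J = 1 - 7 = -6)
(S(j) + J)**2 = (1 - 6)**2 = (-5)**2 = 25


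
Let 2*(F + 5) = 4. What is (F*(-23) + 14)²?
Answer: 6889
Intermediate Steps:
F = -3 (F = -5 + (½)*4 = -5 + 2 = -3)
(F*(-23) + 14)² = (-3*(-23) + 14)² = (69 + 14)² = 83² = 6889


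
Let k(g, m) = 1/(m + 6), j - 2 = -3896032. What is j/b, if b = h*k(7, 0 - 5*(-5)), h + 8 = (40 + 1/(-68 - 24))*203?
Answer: -11111477560/746101 ≈ -14893.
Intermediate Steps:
j = -3896030 (j = 2 - 3896032 = -3896030)
k(g, m) = 1/(6 + m)
h = 746101/92 (h = -8 + (40 + 1/(-68 - 24))*203 = -8 + (40 + 1/(-92))*203 = -8 + (40 - 1/92)*203 = -8 + (3679/92)*203 = -8 + 746837/92 = 746101/92 ≈ 8109.8)
b = 746101/2852 (b = 746101/(92*(6 + (0 - 5*(-5)))) = 746101/(92*(6 + (0 + 25))) = 746101/(92*(6 + 25)) = (746101/92)/31 = (746101/92)*(1/31) = 746101/2852 ≈ 261.61)
j/b = -3896030/746101/2852 = -3896030*2852/746101 = -11111477560/746101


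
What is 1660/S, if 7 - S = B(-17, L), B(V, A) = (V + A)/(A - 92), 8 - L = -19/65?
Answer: 9032060/37521 ≈ 240.72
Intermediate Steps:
L = 539/65 (L = 8 - (-19)/65 = 8 - 1*(-19/65) = 8 + 19/65 = 539/65 ≈ 8.2923)
B(V, A) = (A + V)/(-92 + A)
S = 37521/5441 (S = 7 - (539/65 - 17)/(-92 + 539/65) = 7 - (-566)/((-5441/65)*65) = 7 - (-65)*(-566)/(5441*65) = 7 - 1*566/5441 = 7 - 566/5441 = 37521/5441 ≈ 6.8960)
1660/S = 1660/(37521/5441) = 1660*(5441/37521) = 9032060/37521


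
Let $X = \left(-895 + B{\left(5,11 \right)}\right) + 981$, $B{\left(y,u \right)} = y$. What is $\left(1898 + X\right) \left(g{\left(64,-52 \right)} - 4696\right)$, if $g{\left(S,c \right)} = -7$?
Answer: $-9354267$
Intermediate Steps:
$X = 91$ ($X = \left(-895 + 5\right) + 981 = -890 + 981 = 91$)
$\left(1898 + X\right) \left(g{\left(64,-52 \right)} - 4696\right) = \left(1898 + 91\right) \left(-7 - 4696\right) = 1989 \left(-7 - 4696\right) = 1989 \left(-4703\right) = -9354267$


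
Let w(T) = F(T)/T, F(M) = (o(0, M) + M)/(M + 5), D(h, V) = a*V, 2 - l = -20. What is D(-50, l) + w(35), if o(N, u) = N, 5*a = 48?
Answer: 8449/40 ≈ 211.23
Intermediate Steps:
l = 22 (l = 2 - 1*(-20) = 2 + 20 = 22)
a = 48/5 (a = (⅕)*48 = 48/5 ≈ 9.6000)
D(h, V) = 48*V/5
F(M) = M/(5 + M) (F(M) = (0 + M)/(M + 5) = M/(5 + M))
w(T) = 1/(5 + T) (w(T) = (T/(5 + T))/T = 1/(5 + T))
D(-50, l) + w(35) = (48/5)*22 + 1/(5 + 35) = 1056/5 + 1/40 = 8449/40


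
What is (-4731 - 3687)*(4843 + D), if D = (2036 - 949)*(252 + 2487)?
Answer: -25103620848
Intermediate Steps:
D = 2977293 (D = 1087*2739 = 2977293)
(-4731 - 3687)*(4843 + D) = (-4731 - 3687)*(4843 + 2977293) = -8418*2982136 = -25103620848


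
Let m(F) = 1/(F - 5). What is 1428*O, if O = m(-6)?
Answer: -1428/11 ≈ -129.82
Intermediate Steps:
m(F) = 1/(-5 + F)
O = -1/11 (O = 1/(-5 - 6) = 1/(-11) = -1/11 ≈ -0.090909)
1428*O = 1428*(-1/11) = -1428/11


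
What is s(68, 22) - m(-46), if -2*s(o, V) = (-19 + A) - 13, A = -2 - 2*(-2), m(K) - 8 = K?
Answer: 53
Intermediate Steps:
m(K) = 8 + K
A = 2 (A = -2 + 4 = 2)
s(o, V) = 15 (s(o, V) = -((-19 + 2) - 13)/2 = -(-17 - 13)/2 = -½*(-30) = 15)
s(68, 22) - m(-46) = 15 - (8 - 46) = 15 - 1*(-38) = 15 + 38 = 53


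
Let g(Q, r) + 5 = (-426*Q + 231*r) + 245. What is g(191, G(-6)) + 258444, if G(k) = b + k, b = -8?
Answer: 174084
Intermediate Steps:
G(k) = -8 + k
g(Q, r) = 240 - 426*Q + 231*r (g(Q, r) = -5 + ((-426*Q + 231*r) + 245) = -5 + (245 - 426*Q + 231*r) = 240 - 426*Q + 231*r)
g(191, G(-6)) + 258444 = (240 - 426*191 + 231*(-8 - 6)) + 258444 = (240 - 81366 + 231*(-14)) + 258444 = (240 - 81366 - 3234) + 258444 = -84360 + 258444 = 174084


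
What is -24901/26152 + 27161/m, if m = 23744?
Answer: 2126163/11088448 ≈ 0.19175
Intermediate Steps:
-24901/26152 + 27161/m = -24901/26152 + 27161/23744 = 2126163/11088448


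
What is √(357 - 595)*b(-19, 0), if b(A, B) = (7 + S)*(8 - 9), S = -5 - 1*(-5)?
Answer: -7*I*√238 ≈ -107.99*I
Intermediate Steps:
S = 0 (S = -5 + 5 = 0)
b(A, B) = -7 (b(A, B) = (7 + 0)*(8 - 9) = 7*(-1) = -7)
√(357 - 595)*b(-19, 0) = √(357 - 595)*(-7) = √(-238)*(-7) = (I*√238)*(-7) = -7*I*√238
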